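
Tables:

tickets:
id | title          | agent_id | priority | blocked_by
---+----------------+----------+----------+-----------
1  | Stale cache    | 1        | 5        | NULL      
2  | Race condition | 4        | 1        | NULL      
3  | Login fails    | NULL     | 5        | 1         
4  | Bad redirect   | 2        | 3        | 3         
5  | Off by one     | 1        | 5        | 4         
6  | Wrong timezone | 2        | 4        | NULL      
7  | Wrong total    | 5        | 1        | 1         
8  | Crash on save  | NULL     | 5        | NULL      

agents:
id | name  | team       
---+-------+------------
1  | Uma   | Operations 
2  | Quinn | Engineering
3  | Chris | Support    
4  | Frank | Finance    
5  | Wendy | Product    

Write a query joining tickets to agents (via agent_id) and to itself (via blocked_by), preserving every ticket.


Two LEFT JOINs from the same base table tickets: one to agents via agent_id, one to tickets itself via blocked_by. Both are LEFT so every ticket is preserved.
Match against agents:
  - ticket 1 (Stale cache): agent_id=1 -> matches Uma
  - ticket 2 (Race condition): agent_id=4 -> matches Frank
  - ticket 3 (Login fails): agent_id=NULL, no match -> kept with NULL
  - ticket 4 (Bad redirect): agent_id=2 -> matches Quinn
  - ticket 5 (Off by one): agent_id=1 -> matches Uma
  - ticket 6 (Wrong timezone): agent_id=2 -> matches Quinn
  - ticket 7 (Wrong total): agent_id=5 -> matches Wendy
  - ticket 8 (Crash on save): agent_id=NULL, no match -> kept with NULL
Match against tickets (self):
  - ticket 1 (Stale cache): blocked_by=NULL -> NULL
  - ticket 2 (Race condition): blocked_by=NULL -> NULL
  - ticket 3 (Login fails): blocked_by=1 -> Stale cache
  - ticket 4 (Bad redirect): blocked_by=3 -> Login fails
  - ticket 5 (Off by one): blocked_by=4 -> Bad redirect
  - ticket 6 (Wrong timezone): blocked_by=NULL -> NULL
  - ticket 7 (Wrong total): blocked_by=1 -> Stale cache
  - ticket 8 (Crash on save): blocked_by=NULL -> NULL

SQL:
SELECT a.title, b.name AS agent, c.title AS blocked_by
FROM tickets a
LEFT JOIN agents b ON a.agent_id = b.id
LEFT JOIN tickets c ON a.blocked_by = c.id

Result:
title          | agent | blocked_by  
---------------+-------+-------------
Stale cache    | Uma   | NULL        
Race condition | Frank | NULL        
Login fails    | NULL  | Stale cache 
Bad redirect   | Quinn | Login fails 
Off by one     | Uma   | Bad redirect
Wrong timezone | Quinn | NULL        
Wrong total    | Wendy | Stale cache 
Crash on save  | NULL  | NULL        


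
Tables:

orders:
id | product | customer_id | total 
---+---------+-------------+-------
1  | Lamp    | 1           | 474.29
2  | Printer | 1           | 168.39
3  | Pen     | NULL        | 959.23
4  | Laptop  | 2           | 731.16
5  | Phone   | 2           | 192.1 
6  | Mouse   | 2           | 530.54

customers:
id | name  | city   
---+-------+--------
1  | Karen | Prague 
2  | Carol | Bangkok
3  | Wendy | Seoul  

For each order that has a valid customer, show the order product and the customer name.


INNER JOIN keeps only orders rows whose customer_id matches an id in customers. Walk through each order:
  - order 1 (Lamp): customer_id=1 -> matches Karen
  - order 2 (Printer): customer_id=1 -> matches Karen
  - order 3 (Pen): customer_id=NULL, no match -> dropped
  - order 4 (Laptop): customer_id=2 -> matches Carol
  - order 5 (Phone): customer_id=2 -> matches Carol
  - order 6 (Mouse): customer_id=2 -> matches Carol
So 1 of 6 rows is dropped.

SQL:
SELECT a.product, b.name AS customer
FROM orders a
INNER JOIN customers b ON a.customer_id = b.id

Result:
product | customer
--------+---------
Lamp    | Karen   
Printer | Karen   
Laptop  | Carol   
Phone   | Carol   
Mouse   | Carol   


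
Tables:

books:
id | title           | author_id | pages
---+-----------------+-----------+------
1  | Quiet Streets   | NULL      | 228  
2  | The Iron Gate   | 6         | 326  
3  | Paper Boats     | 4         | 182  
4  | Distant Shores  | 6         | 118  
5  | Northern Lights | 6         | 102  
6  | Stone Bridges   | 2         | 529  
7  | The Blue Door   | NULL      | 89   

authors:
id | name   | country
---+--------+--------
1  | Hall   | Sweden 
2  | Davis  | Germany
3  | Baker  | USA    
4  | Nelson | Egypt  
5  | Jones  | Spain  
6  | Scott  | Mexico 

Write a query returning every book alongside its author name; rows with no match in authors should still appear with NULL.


LEFT JOIN keeps every row from books (the left table); where author_id has no match in authors, the author columns become NULL. Walk through each book:
  - book 1 (Quiet Streets): author_id=NULL, no match -> kept with NULL
  - book 2 (The Iron Gate): author_id=6 -> matches Scott
  - book 3 (Paper Boats): author_id=4 -> matches Nelson
  - book 4 (Distant Shores): author_id=6 -> matches Scott
  - book 5 (Northern Lights): author_id=6 -> matches Scott
  - book 6 (Stone Bridges): author_id=2 -> matches Davis
  - book 7 (The Blue Door): author_id=NULL, no match -> kept with NULL
All 7 rows appear; 2 have NULL author.

SQL:
SELECT a.title, b.name AS author
FROM books a
LEFT JOIN authors b ON a.author_id = b.id

Result:
title           | author
----------------+-------
Quiet Streets   | NULL  
The Iron Gate   | Scott 
Paper Boats     | Nelson
Distant Shores  | Scott 
Northern Lights | Scott 
Stone Bridges   | Davis 
The Blue Door   | NULL  


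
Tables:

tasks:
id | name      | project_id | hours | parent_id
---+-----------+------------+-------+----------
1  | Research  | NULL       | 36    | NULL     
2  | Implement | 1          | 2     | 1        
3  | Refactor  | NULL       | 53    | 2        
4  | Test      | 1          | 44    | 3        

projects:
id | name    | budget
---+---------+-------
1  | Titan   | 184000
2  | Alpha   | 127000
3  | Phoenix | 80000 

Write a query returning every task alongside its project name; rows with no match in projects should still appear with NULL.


LEFT JOIN keeps every row from tasks (the left table); where project_id has no match in projects, the project columns become NULL. Walk through each task:
  - task 1 (Research): project_id=NULL, no match -> kept with NULL
  - task 2 (Implement): project_id=1 -> matches Titan
  - task 3 (Refactor): project_id=NULL, no match -> kept with NULL
  - task 4 (Test): project_id=1 -> matches Titan
All 4 rows appear; 2 have NULL project.

SQL:
SELECT a.name, b.name AS project
FROM tasks a
LEFT JOIN projects b ON a.project_id = b.id

Result:
name      | project
----------+--------
Research  | NULL   
Implement | Titan  
Refactor  | NULL   
Test      | Titan  


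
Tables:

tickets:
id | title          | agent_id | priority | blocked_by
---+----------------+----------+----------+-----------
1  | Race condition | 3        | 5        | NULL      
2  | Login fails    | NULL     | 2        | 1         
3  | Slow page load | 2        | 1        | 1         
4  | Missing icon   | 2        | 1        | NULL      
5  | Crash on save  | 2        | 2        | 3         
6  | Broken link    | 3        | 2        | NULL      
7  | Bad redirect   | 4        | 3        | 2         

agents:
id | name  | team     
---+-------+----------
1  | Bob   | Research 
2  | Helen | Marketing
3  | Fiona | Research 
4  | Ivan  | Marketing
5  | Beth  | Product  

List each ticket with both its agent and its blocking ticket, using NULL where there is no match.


Two LEFT JOINs from the same base table tickets: one to agents via agent_id, one to tickets itself via blocked_by. Both are LEFT so every ticket is preserved.
Match against agents:
  - ticket 1 (Race condition): agent_id=3 -> matches Fiona
  - ticket 2 (Login fails): agent_id=NULL, no match -> kept with NULL
  - ticket 3 (Slow page load): agent_id=2 -> matches Helen
  - ticket 4 (Missing icon): agent_id=2 -> matches Helen
  - ticket 5 (Crash on save): agent_id=2 -> matches Helen
  - ticket 6 (Broken link): agent_id=3 -> matches Fiona
  - ticket 7 (Bad redirect): agent_id=4 -> matches Ivan
Match against tickets (self):
  - ticket 1 (Race condition): blocked_by=NULL -> NULL
  - ticket 2 (Login fails): blocked_by=1 -> Race condition
  - ticket 3 (Slow page load): blocked_by=1 -> Race condition
  - ticket 4 (Missing icon): blocked_by=NULL -> NULL
  - ticket 5 (Crash on save): blocked_by=3 -> Slow page load
  - ticket 6 (Broken link): blocked_by=NULL -> NULL
  - ticket 7 (Bad redirect): blocked_by=2 -> Login fails

SQL:
SELECT a.title, b.name AS agent, c.title AS blocked_by
FROM tickets a
LEFT JOIN agents b ON a.agent_id = b.id
LEFT JOIN tickets c ON a.blocked_by = c.id

Result:
title          | agent | blocked_by    
---------------+-------+---------------
Race condition | Fiona | NULL          
Login fails    | NULL  | Race condition
Slow page load | Helen | Race condition
Missing icon   | Helen | NULL          
Crash on save  | Helen | Slow page load
Broken link    | Fiona | NULL          
Bad redirect   | Ivan  | Login fails   


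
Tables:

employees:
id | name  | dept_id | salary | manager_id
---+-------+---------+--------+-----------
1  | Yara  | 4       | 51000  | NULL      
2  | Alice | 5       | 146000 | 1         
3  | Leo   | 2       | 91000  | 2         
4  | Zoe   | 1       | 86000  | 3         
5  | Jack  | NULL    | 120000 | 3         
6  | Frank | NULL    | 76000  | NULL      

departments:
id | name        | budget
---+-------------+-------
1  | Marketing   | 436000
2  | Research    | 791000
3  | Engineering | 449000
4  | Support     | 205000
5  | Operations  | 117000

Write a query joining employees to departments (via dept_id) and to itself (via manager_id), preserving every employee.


Two LEFT JOINs from the same base table employees: one to departments via dept_id, one to employees itself via manager_id. Both are LEFT so every employee is preserved.
Match against departments:
  - employee 1 (Yara): dept_id=4 -> matches Support
  - employee 2 (Alice): dept_id=5 -> matches Operations
  - employee 3 (Leo): dept_id=2 -> matches Research
  - employee 4 (Zoe): dept_id=1 -> matches Marketing
  - employee 5 (Jack): dept_id=NULL, no match -> kept with NULL
  - employee 6 (Frank): dept_id=NULL, no match -> kept with NULL
Match against employees (self):
  - employee 1 (Yara): manager_id=NULL -> NULL
  - employee 2 (Alice): manager_id=1 -> Yara
  - employee 3 (Leo): manager_id=2 -> Alice
  - employee 4 (Zoe): manager_id=3 -> Leo
  - employee 5 (Jack): manager_id=3 -> Leo
  - employee 6 (Frank): manager_id=NULL -> NULL

SQL:
SELECT a.name, b.name AS department, c.name AS manager
FROM employees a
LEFT JOIN departments b ON a.dept_id = b.id
LEFT JOIN employees c ON a.manager_id = c.id

Result:
name  | department | manager
------+------------+--------
Yara  | Support    | NULL   
Alice | Operations | Yara   
Leo   | Research   | Alice  
Zoe   | Marketing  | Leo    
Jack  | NULL       | Leo    
Frank | NULL       | NULL   


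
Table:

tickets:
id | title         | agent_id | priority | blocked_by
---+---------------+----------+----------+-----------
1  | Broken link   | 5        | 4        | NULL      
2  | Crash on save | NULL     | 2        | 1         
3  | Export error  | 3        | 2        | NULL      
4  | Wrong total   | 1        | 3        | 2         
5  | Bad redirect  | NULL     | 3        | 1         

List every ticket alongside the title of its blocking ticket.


This is a self-join: tickets is joined to a second copy of itself, matching each row's blocked_by to another row's id. Use LEFT JOIN so rows with blocked_by=NULL are kept.
  - ticket 1 (Broken link): blocked_by=NULL -> NULL
  - ticket 2 (Crash on save): blocked_by=1 -> Broken link
  - ticket 3 (Export error): blocked_by=NULL -> NULL
  - ticket 4 (Wrong total): blocked_by=2 -> Crash on save
  - ticket 5 (Bad redirect): blocked_by=1 -> Broken link

SQL:
SELECT a.title AS item, b.title AS blocked_by
FROM tickets a
LEFT JOIN tickets b ON a.blocked_by = b.id

Result:
item          | blocked_by   
--------------+--------------
Broken link   | NULL         
Crash on save | Broken link  
Export error  | NULL         
Wrong total   | Crash on save
Bad redirect  | Broken link  


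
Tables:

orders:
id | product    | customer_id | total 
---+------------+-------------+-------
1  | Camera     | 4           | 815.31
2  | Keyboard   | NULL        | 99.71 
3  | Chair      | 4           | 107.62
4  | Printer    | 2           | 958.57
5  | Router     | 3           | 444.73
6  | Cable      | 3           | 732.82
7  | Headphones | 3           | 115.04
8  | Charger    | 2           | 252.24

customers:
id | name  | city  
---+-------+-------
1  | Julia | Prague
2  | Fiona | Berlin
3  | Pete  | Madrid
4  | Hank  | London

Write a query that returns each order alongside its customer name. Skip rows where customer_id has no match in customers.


INNER JOIN keeps only orders rows whose customer_id matches an id in customers. Walk through each order:
  - order 1 (Camera): customer_id=4 -> matches Hank
  - order 2 (Keyboard): customer_id=NULL, no match -> dropped
  - order 3 (Chair): customer_id=4 -> matches Hank
  - order 4 (Printer): customer_id=2 -> matches Fiona
  - order 5 (Router): customer_id=3 -> matches Pete
  - order 6 (Cable): customer_id=3 -> matches Pete
  - order 7 (Headphones): customer_id=3 -> matches Pete
  - order 8 (Charger): customer_id=2 -> matches Fiona
So 1 of 8 rows is dropped.

SQL:
SELECT a.product, b.name AS customer
FROM orders a
INNER JOIN customers b ON a.customer_id = b.id

Result:
product    | customer
-----------+---------
Camera     | Hank    
Chair      | Hank    
Printer    | Fiona   
Router     | Pete    
Cable      | Pete    
Headphones | Pete    
Charger    | Fiona   


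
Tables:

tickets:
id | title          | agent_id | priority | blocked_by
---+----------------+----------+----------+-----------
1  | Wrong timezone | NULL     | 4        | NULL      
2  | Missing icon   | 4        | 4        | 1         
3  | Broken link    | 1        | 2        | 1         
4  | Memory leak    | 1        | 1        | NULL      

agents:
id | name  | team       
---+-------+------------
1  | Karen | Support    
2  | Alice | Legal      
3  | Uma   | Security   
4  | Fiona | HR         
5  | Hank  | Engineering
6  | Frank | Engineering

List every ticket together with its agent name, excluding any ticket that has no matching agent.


INNER JOIN keeps only tickets rows whose agent_id matches an id in agents. Walk through each ticket:
  - ticket 1 (Wrong timezone): agent_id=NULL, no match -> dropped
  - ticket 2 (Missing icon): agent_id=4 -> matches Fiona
  - ticket 3 (Broken link): agent_id=1 -> matches Karen
  - ticket 4 (Memory leak): agent_id=1 -> matches Karen
So 1 of 4 rows is dropped.

SQL:
SELECT a.title, b.name AS agent
FROM tickets a
INNER JOIN agents b ON a.agent_id = b.id

Result:
title        | agent
-------------+------
Missing icon | Fiona
Broken link  | Karen
Memory leak  | Karen


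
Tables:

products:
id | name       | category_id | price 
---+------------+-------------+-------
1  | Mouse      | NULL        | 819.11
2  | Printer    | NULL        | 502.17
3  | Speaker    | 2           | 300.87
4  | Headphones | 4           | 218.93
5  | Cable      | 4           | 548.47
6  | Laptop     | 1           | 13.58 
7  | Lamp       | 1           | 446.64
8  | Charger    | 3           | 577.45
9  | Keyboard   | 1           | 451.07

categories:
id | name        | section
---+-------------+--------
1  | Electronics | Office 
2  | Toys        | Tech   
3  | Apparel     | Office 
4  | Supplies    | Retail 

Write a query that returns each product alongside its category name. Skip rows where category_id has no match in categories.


INNER JOIN keeps only products rows whose category_id matches an id in categories. Walk through each product:
  - product 1 (Mouse): category_id=NULL, no match -> dropped
  - product 2 (Printer): category_id=NULL, no match -> dropped
  - product 3 (Speaker): category_id=2 -> matches Toys
  - product 4 (Headphones): category_id=4 -> matches Supplies
  - product 5 (Cable): category_id=4 -> matches Supplies
  - product 6 (Laptop): category_id=1 -> matches Electronics
  - product 7 (Lamp): category_id=1 -> matches Electronics
  - product 8 (Charger): category_id=3 -> matches Apparel
  - product 9 (Keyboard): category_id=1 -> matches Electronics
So 2 of 9 rows are dropped.

SQL:
SELECT a.name, b.name AS category
FROM products a
INNER JOIN categories b ON a.category_id = b.id

Result:
name       | category   
-----------+------------
Speaker    | Toys       
Headphones | Supplies   
Cable      | Supplies   
Laptop     | Electronics
Lamp       | Electronics
Charger    | Apparel    
Keyboard   | Electronics


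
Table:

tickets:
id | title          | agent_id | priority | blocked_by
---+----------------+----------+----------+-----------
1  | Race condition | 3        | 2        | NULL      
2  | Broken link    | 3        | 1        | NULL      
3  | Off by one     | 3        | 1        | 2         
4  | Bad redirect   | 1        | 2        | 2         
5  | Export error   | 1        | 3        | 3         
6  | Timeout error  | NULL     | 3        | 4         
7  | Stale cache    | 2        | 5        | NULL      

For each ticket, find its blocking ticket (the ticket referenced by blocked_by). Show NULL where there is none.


This is a self-join: tickets is joined to a second copy of itself, matching each row's blocked_by to another row's id. Use LEFT JOIN so rows with blocked_by=NULL are kept.
  - ticket 1 (Race condition): blocked_by=NULL -> NULL
  - ticket 2 (Broken link): blocked_by=NULL -> NULL
  - ticket 3 (Off by one): blocked_by=2 -> Broken link
  - ticket 4 (Bad redirect): blocked_by=2 -> Broken link
  - ticket 5 (Export error): blocked_by=3 -> Off by one
  - ticket 6 (Timeout error): blocked_by=4 -> Bad redirect
  - ticket 7 (Stale cache): blocked_by=NULL -> NULL

SQL:
SELECT a.title AS item, b.title AS blocked_by
FROM tickets a
LEFT JOIN tickets b ON a.blocked_by = b.id

Result:
item           | blocked_by  
---------------+-------------
Race condition | NULL        
Broken link    | NULL        
Off by one     | Broken link 
Bad redirect   | Broken link 
Export error   | Off by one  
Timeout error  | Bad redirect
Stale cache    | NULL        


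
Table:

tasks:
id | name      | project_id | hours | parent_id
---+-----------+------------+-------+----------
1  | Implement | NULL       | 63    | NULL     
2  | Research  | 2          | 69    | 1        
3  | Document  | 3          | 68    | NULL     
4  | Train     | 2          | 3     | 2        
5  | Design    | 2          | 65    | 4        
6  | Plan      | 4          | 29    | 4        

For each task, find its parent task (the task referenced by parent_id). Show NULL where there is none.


This is a self-join: tasks is joined to a second copy of itself, matching each row's parent_id to another row's id. Use LEFT JOIN so rows with parent_id=NULL are kept.
  - task 1 (Implement): parent_id=NULL -> NULL
  - task 2 (Research): parent_id=1 -> Implement
  - task 3 (Document): parent_id=NULL -> NULL
  - task 4 (Train): parent_id=2 -> Research
  - task 5 (Design): parent_id=4 -> Train
  - task 6 (Plan): parent_id=4 -> Train

SQL:
SELECT a.name AS item, b.name AS parent
FROM tasks a
LEFT JOIN tasks b ON a.parent_id = b.id

Result:
item      | parent   
----------+----------
Implement | NULL     
Research  | Implement
Document  | NULL     
Train     | Research 
Design    | Train    
Plan      | Train    


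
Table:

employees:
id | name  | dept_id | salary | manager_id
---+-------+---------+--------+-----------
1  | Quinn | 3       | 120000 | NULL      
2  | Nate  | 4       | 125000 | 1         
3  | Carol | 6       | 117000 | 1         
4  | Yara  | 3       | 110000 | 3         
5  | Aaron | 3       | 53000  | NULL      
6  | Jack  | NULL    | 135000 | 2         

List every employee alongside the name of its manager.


This is a self-join: employees is joined to a second copy of itself, matching each row's manager_id to another row's id. Use LEFT JOIN so rows with manager_id=NULL are kept.
  - employee 1 (Quinn): manager_id=NULL -> NULL
  - employee 2 (Nate): manager_id=1 -> Quinn
  - employee 3 (Carol): manager_id=1 -> Quinn
  - employee 4 (Yara): manager_id=3 -> Carol
  - employee 5 (Aaron): manager_id=NULL -> NULL
  - employee 6 (Jack): manager_id=2 -> Nate

SQL:
SELECT a.name AS item, b.name AS manager
FROM employees a
LEFT JOIN employees b ON a.manager_id = b.id

Result:
item  | manager
------+--------
Quinn | NULL   
Nate  | Quinn  
Carol | Quinn  
Yara  | Carol  
Aaron | NULL   
Jack  | Nate   


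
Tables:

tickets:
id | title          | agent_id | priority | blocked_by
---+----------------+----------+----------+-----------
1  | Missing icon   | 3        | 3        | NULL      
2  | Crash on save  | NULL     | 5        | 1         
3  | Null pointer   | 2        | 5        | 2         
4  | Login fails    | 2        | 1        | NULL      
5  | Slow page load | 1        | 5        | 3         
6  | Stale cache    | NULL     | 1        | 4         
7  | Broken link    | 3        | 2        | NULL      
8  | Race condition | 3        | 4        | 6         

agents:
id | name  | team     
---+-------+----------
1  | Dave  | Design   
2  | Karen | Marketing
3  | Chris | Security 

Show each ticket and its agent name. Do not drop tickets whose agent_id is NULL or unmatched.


LEFT JOIN keeps every row from tickets (the left table); where agent_id has no match in agents, the agent columns become NULL. Walk through each ticket:
  - ticket 1 (Missing icon): agent_id=3 -> matches Chris
  - ticket 2 (Crash on save): agent_id=NULL, no match -> kept with NULL
  - ticket 3 (Null pointer): agent_id=2 -> matches Karen
  - ticket 4 (Login fails): agent_id=2 -> matches Karen
  - ticket 5 (Slow page load): agent_id=1 -> matches Dave
  - ticket 6 (Stale cache): agent_id=NULL, no match -> kept with NULL
  - ticket 7 (Broken link): agent_id=3 -> matches Chris
  - ticket 8 (Race condition): agent_id=3 -> matches Chris
All 8 rows appear; 2 have NULL agent.

SQL:
SELECT a.title, b.name AS agent
FROM tickets a
LEFT JOIN agents b ON a.agent_id = b.id

Result:
title          | agent
---------------+------
Missing icon   | Chris
Crash on save  | NULL 
Null pointer   | Karen
Login fails    | Karen
Slow page load | Dave 
Stale cache    | NULL 
Broken link    | Chris
Race condition | Chris


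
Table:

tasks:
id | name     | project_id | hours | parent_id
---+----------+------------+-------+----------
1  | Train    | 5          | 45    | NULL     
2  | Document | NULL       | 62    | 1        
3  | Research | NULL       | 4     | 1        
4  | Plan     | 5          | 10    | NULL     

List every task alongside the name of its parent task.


This is a self-join: tasks is joined to a second copy of itself, matching each row's parent_id to another row's id. Use LEFT JOIN so rows with parent_id=NULL are kept.
  - task 1 (Train): parent_id=NULL -> NULL
  - task 2 (Document): parent_id=1 -> Train
  - task 3 (Research): parent_id=1 -> Train
  - task 4 (Plan): parent_id=NULL -> NULL

SQL:
SELECT a.name AS item, b.name AS parent
FROM tasks a
LEFT JOIN tasks b ON a.parent_id = b.id

Result:
item     | parent
---------+-------
Train    | NULL  
Document | Train 
Research | Train 
Plan     | NULL  


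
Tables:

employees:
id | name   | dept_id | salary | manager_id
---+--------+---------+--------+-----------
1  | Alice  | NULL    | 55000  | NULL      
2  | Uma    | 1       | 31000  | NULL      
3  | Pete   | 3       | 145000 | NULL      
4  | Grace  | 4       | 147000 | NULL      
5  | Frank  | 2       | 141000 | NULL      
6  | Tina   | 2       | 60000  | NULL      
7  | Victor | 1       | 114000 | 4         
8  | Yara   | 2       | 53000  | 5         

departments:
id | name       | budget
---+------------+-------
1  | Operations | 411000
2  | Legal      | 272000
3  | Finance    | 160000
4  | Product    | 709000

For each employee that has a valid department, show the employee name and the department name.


INNER JOIN keeps only employees rows whose dept_id matches an id in departments. Walk through each employee:
  - employee 1 (Alice): dept_id=NULL, no match -> dropped
  - employee 2 (Uma): dept_id=1 -> matches Operations
  - employee 3 (Pete): dept_id=3 -> matches Finance
  - employee 4 (Grace): dept_id=4 -> matches Product
  - employee 5 (Frank): dept_id=2 -> matches Legal
  - employee 6 (Tina): dept_id=2 -> matches Legal
  - employee 7 (Victor): dept_id=1 -> matches Operations
  - employee 8 (Yara): dept_id=2 -> matches Legal
So 1 of 8 rows is dropped.

SQL:
SELECT a.name, b.name AS department
FROM employees a
INNER JOIN departments b ON a.dept_id = b.id

Result:
name   | department
-------+-----------
Uma    | Operations
Pete   | Finance   
Grace  | Product   
Frank  | Legal     
Tina   | Legal     
Victor | Operations
Yara   | Legal     


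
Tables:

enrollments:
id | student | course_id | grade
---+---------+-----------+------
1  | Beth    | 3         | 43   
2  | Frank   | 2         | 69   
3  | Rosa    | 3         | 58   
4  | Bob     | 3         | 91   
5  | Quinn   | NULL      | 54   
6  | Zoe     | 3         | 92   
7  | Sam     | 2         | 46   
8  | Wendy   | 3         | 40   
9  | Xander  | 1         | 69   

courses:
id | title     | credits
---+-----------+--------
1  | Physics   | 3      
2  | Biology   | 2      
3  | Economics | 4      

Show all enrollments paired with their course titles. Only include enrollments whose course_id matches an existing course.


INNER JOIN keeps only enrollments rows whose course_id matches an id in courses. Walk through each enrollment:
  - enrollment 1 (Beth): course_id=3 -> matches Economics
  - enrollment 2 (Frank): course_id=2 -> matches Biology
  - enrollment 3 (Rosa): course_id=3 -> matches Economics
  - enrollment 4 (Bob): course_id=3 -> matches Economics
  - enrollment 5 (Quinn): course_id=NULL, no match -> dropped
  - enrollment 6 (Zoe): course_id=3 -> matches Economics
  - enrollment 7 (Sam): course_id=2 -> matches Biology
  - enrollment 8 (Wendy): course_id=3 -> matches Economics
  - enrollment 9 (Xander): course_id=1 -> matches Physics
So 1 of 9 rows is dropped.

SQL:
SELECT a.student, b.title AS course
FROM enrollments a
INNER JOIN courses b ON a.course_id = b.id

Result:
student | course   
--------+----------
Beth    | Economics
Frank   | Biology  
Rosa    | Economics
Bob     | Economics
Zoe     | Economics
Sam     | Biology  
Wendy   | Economics
Xander  | Physics  


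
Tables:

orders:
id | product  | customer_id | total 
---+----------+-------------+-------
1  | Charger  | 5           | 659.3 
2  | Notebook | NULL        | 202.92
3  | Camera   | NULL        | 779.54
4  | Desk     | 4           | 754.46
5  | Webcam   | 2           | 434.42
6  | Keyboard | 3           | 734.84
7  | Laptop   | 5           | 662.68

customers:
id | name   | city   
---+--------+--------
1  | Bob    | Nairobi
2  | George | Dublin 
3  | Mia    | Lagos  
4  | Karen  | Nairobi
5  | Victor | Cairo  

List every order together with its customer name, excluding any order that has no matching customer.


INNER JOIN keeps only orders rows whose customer_id matches an id in customers. Walk through each order:
  - order 1 (Charger): customer_id=5 -> matches Victor
  - order 2 (Notebook): customer_id=NULL, no match -> dropped
  - order 3 (Camera): customer_id=NULL, no match -> dropped
  - order 4 (Desk): customer_id=4 -> matches Karen
  - order 5 (Webcam): customer_id=2 -> matches George
  - order 6 (Keyboard): customer_id=3 -> matches Mia
  - order 7 (Laptop): customer_id=5 -> matches Victor
So 2 of 7 rows are dropped.

SQL:
SELECT a.product, b.name AS customer
FROM orders a
INNER JOIN customers b ON a.customer_id = b.id

Result:
product  | customer
---------+---------
Charger  | Victor  
Desk     | Karen   
Webcam   | George  
Keyboard | Mia     
Laptop   | Victor  


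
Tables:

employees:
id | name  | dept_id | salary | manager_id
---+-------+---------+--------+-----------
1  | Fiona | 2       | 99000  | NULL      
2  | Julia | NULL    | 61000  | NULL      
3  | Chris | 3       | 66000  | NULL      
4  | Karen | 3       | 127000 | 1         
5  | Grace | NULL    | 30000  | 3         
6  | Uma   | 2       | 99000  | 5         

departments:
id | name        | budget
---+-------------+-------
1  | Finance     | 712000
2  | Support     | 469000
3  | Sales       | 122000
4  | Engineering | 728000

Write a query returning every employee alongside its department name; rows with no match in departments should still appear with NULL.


LEFT JOIN keeps every row from employees (the left table); where dept_id has no match in departments, the department columns become NULL. Walk through each employee:
  - employee 1 (Fiona): dept_id=2 -> matches Support
  - employee 2 (Julia): dept_id=NULL, no match -> kept with NULL
  - employee 3 (Chris): dept_id=3 -> matches Sales
  - employee 4 (Karen): dept_id=3 -> matches Sales
  - employee 5 (Grace): dept_id=NULL, no match -> kept with NULL
  - employee 6 (Uma): dept_id=2 -> matches Support
All 6 rows appear; 2 have NULL department.

SQL:
SELECT a.name, b.name AS department
FROM employees a
LEFT JOIN departments b ON a.dept_id = b.id

Result:
name  | department
------+-----------
Fiona | Support   
Julia | NULL      
Chris | Sales     
Karen | Sales     
Grace | NULL      
Uma   | Support   


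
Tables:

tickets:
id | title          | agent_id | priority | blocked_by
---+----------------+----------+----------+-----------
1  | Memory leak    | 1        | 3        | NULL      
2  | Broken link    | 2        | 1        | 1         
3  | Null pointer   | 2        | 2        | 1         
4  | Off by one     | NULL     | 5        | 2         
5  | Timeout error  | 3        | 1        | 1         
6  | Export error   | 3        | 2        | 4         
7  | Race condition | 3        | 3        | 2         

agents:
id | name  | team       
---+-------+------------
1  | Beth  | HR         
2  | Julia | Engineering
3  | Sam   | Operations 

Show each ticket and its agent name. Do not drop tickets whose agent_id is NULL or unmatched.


LEFT JOIN keeps every row from tickets (the left table); where agent_id has no match in agents, the agent columns become NULL. Walk through each ticket:
  - ticket 1 (Memory leak): agent_id=1 -> matches Beth
  - ticket 2 (Broken link): agent_id=2 -> matches Julia
  - ticket 3 (Null pointer): agent_id=2 -> matches Julia
  - ticket 4 (Off by one): agent_id=NULL, no match -> kept with NULL
  - ticket 5 (Timeout error): agent_id=3 -> matches Sam
  - ticket 6 (Export error): agent_id=3 -> matches Sam
  - ticket 7 (Race condition): agent_id=3 -> matches Sam
All 7 rows appear; 1 has NULL agent.

SQL:
SELECT a.title, b.name AS agent
FROM tickets a
LEFT JOIN agents b ON a.agent_id = b.id

Result:
title          | agent
---------------+------
Memory leak    | Beth 
Broken link    | Julia
Null pointer   | Julia
Off by one     | NULL 
Timeout error  | Sam  
Export error   | Sam  
Race condition | Sam  


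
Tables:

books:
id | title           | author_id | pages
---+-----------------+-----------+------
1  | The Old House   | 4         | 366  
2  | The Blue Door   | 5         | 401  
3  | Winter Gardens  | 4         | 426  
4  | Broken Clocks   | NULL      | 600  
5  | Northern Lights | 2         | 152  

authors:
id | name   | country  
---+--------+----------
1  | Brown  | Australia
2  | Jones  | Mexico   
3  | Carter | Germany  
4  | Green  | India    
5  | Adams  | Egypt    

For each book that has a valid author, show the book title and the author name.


INNER JOIN keeps only books rows whose author_id matches an id in authors. Walk through each book:
  - book 1 (The Old House): author_id=4 -> matches Green
  - book 2 (The Blue Door): author_id=5 -> matches Adams
  - book 3 (Winter Gardens): author_id=4 -> matches Green
  - book 4 (Broken Clocks): author_id=NULL, no match -> dropped
  - book 5 (Northern Lights): author_id=2 -> matches Jones
So 1 of 5 rows is dropped.

SQL:
SELECT a.title, b.name AS author
FROM books a
INNER JOIN authors b ON a.author_id = b.id

Result:
title           | author
----------------+-------
The Old House   | Green 
The Blue Door   | Adams 
Winter Gardens  | Green 
Northern Lights | Jones 


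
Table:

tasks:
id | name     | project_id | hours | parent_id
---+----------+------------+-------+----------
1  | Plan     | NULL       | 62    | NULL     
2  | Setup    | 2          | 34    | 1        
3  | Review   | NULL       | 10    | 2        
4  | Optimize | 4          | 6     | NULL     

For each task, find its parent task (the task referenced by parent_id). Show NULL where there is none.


This is a self-join: tasks is joined to a second copy of itself, matching each row's parent_id to another row's id. Use LEFT JOIN so rows with parent_id=NULL are kept.
  - task 1 (Plan): parent_id=NULL -> NULL
  - task 2 (Setup): parent_id=1 -> Plan
  - task 3 (Review): parent_id=2 -> Setup
  - task 4 (Optimize): parent_id=NULL -> NULL

SQL:
SELECT a.name AS item, b.name AS parent
FROM tasks a
LEFT JOIN tasks b ON a.parent_id = b.id

Result:
item     | parent
---------+-------
Plan     | NULL  
Setup    | Plan  
Review   | Setup 
Optimize | NULL  


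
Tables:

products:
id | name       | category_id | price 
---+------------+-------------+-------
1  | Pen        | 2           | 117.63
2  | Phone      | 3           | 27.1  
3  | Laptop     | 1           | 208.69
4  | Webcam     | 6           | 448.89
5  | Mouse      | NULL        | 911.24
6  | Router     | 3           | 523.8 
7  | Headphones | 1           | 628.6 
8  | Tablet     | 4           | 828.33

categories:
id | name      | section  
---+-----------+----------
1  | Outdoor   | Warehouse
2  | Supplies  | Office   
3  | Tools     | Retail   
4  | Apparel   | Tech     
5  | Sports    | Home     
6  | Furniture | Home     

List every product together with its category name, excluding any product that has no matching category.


INNER JOIN keeps only products rows whose category_id matches an id in categories. Walk through each product:
  - product 1 (Pen): category_id=2 -> matches Supplies
  - product 2 (Phone): category_id=3 -> matches Tools
  - product 3 (Laptop): category_id=1 -> matches Outdoor
  - product 4 (Webcam): category_id=6 -> matches Furniture
  - product 5 (Mouse): category_id=NULL, no match -> dropped
  - product 6 (Router): category_id=3 -> matches Tools
  - product 7 (Headphones): category_id=1 -> matches Outdoor
  - product 8 (Tablet): category_id=4 -> matches Apparel
So 1 of 8 rows is dropped.

SQL:
SELECT a.name, b.name AS category
FROM products a
INNER JOIN categories b ON a.category_id = b.id

Result:
name       | category 
-----------+----------
Pen        | Supplies 
Phone      | Tools    
Laptop     | Outdoor  
Webcam     | Furniture
Router     | Tools    
Headphones | Outdoor  
Tablet     | Apparel  


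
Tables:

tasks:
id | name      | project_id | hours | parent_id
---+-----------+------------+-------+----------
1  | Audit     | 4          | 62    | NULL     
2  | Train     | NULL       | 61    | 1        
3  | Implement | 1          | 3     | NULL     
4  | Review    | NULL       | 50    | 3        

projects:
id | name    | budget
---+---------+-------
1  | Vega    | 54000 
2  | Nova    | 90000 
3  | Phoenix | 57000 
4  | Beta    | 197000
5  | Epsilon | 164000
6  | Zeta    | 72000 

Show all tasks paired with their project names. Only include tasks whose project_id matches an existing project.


INNER JOIN keeps only tasks rows whose project_id matches an id in projects. Walk through each task:
  - task 1 (Audit): project_id=4 -> matches Beta
  - task 2 (Train): project_id=NULL, no match -> dropped
  - task 3 (Implement): project_id=1 -> matches Vega
  - task 4 (Review): project_id=NULL, no match -> dropped
So 2 of 4 rows are dropped.

SQL:
SELECT a.name, b.name AS project
FROM tasks a
INNER JOIN projects b ON a.project_id = b.id

Result:
name      | project
----------+--------
Audit     | Beta   
Implement | Vega   


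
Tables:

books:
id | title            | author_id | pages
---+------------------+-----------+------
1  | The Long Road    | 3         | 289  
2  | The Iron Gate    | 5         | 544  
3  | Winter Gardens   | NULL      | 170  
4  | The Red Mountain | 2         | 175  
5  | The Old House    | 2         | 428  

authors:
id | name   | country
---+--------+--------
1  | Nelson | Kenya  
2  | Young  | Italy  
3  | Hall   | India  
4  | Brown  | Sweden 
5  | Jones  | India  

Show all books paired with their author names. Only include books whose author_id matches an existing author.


INNER JOIN keeps only books rows whose author_id matches an id in authors. Walk through each book:
  - book 1 (The Long Road): author_id=3 -> matches Hall
  - book 2 (The Iron Gate): author_id=5 -> matches Jones
  - book 3 (Winter Gardens): author_id=NULL, no match -> dropped
  - book 4 (The Red Mountain): author_id=2 -> matches Young
  - book 5 (The Old House): author_id=2 -> matches Young
So 1 of 5 rows is dropped.

SQL:
SELECT a.title, b.name AS author
FROM books a
INNER JOIN authors b ON a.author_id = b.id

Result:
title            | author
-----------------+-------
The Long Road    | Hall  
The Iron Gate    | Jones 
The Red Mountain | Young 
The Old House    | Young 


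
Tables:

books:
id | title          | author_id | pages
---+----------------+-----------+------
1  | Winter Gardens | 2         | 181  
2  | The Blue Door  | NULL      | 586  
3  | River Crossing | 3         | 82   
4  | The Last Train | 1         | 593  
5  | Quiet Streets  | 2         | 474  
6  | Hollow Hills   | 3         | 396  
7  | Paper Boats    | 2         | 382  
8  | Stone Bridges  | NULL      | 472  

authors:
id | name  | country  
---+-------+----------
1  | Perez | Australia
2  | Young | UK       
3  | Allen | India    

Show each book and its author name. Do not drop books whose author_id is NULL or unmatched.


LEFT JOIN keeps every row from books (the left table); where author_id has no match in authors, the author columns become NULL. Walk through each book:
  - book 1 (Winter Gardens): author_id=2 -> matches Young
  - book 2 (The Blue Door): author_id=NULL, no match -> kept with NULL
  - book 3 (River Crossing): author_id=3 -> matches Allen
  - book 4 (The Last Train): author_id=1 -> matches Perez
  - book 5 (Quiet Streets): author_id=2 -> matches Young
  - book 6 (Hollow Hills): author_id=3 -> matches Allen
  - book 7 (Paper Boats): author_id=2 -> matches Young
  - book 8 (Stone Bridges): author_id=NULL, no match -> kept with NULL
All 8 rows appear; 2 have NULL author.

SQL:
SELECT a.title, b.name AS author
FROM books a
LEFT JOIN authors b ON a.author_id = b.id

Result:
title          | author
---------------+-------
Winter Gardens | Young 
The Blue Door  | NULL  
River Crossing | Allen 
The Last Train | Perez 
Quiet Streets  | Young 
Hollow Hills   | Allen 
Paper Boats    | Young 
Stone Bridges  | NULL  


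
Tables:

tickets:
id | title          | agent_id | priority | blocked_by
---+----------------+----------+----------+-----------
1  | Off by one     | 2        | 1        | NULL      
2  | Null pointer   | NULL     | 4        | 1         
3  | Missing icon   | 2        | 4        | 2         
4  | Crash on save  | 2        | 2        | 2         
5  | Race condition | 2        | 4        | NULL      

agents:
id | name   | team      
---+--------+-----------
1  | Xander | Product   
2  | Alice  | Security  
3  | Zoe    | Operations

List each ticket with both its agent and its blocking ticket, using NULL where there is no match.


Two LEFT JOINs from the same base table tickets: one to agents via agent_id, one to tickets itself via blocked_by. Both are LEFT so every ticket is preserved.
Match against agents:
  - ticket 1 (Off by one): agent_id=2 -> matches Alice
  - ticket 2 (Null pointer): agent_id=NULL, no match -> kept with NULL
  - ticket 3 (Missing icon): agent_id=2 -> matches Alice
  - ticket 4 (Crash on save): agent_id=2 -> matches Alice
  - ticket 5 (Race condition): agent_id=2 -> matches Alice
Match against tickets (self):
  - ticket 1 (Off by one): blocked_by=NULL -> NULL
  - ticket 2 (Null pointer): blocked_by=1 -> Off by one
  - ticket 3 (Missing icon): blocked_by=2 -> Null pointer
  - ticket 4 (Crash on save): blocked_by=2 -> Null pointer
  - ticket 5 (Race condition): blocked_by=NULL -> NULL

SQL:
SELECT a.title, b.name AS agent, c.title AS blocked_by
FROM tickets a
LEFT JOIN agents b ON a.agent_id = b.id
LEFT JOIN tickets c ON a.blocked_by = c.id

Result:
title          | agent | blocked_by  
---------------+-------+-------------
Off by one     | Alice | NULL        
Null pointer   | NULL  | Off by one  
Missing icon   | Alice | Null pointer
Crash on save  | Alice | Null pointer
Race condition | Alice | NULL        
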